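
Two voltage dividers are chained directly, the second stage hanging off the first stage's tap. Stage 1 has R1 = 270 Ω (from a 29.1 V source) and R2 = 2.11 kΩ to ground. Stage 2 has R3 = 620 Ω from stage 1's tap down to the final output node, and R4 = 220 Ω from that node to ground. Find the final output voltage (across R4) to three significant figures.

Stage 2 presents R3+R4 = 840.0 Ω as a load on stage 1's tap.
Stage 1's lower leg becomes R2‖(R3+R4) = 600.8 Ω, so V_mid = 29.1 × 600.8/870.8 = 20.08 V.
Stage 2 is itself unloaded: V_out = V_mid × R4/(R3+R4) = 20.08 × 220/840.0 = 5.26 V.

V_out ≈ 5.26 V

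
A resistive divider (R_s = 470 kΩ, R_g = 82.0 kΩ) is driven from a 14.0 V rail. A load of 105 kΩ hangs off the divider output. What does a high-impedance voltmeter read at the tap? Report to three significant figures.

V_out ≈ 1.25 V

The load sits in parallel with R_g: R_g‖R_L = (82.0 × 105) / (82.0 + 105) = 46.04 kΩ.
V_out = 14.0 × 46.04 / (470 + 46.04) = 14.0 × 46.04/516.0 = 1.25 V.
(Unloaded it would have been 2.08 V.)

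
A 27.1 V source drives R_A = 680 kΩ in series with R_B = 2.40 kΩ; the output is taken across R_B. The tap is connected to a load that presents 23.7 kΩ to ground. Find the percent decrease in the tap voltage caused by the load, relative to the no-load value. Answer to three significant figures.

9.17 %

Unloaded V = 27.1 × 2.40/682.4 = 0.095311 V.
Loaded: R_B‖R_L = 2.179 kΩ, giving V = 27.1 × 2.179/682.2 = 0.086574 V.
Drop = (0.095311 − 0.086574) / 0.095311 = 9.17 %.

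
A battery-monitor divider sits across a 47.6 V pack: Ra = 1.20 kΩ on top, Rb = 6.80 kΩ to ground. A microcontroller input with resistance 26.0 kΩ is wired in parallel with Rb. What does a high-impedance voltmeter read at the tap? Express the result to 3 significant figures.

V_out ≈ 38.9 V

The load sits in parallel with Rb: Rb‖R_L = (6.80 × 26.0) / (6.80 + 26.0) = 5.390 kΩ.
V_out = 47.6 × 5.390 / (1.20 + 5.390) = 47.6 × 5.390/6.590 = 38.9 V.
(Unloaded it would have been 40.5 V.)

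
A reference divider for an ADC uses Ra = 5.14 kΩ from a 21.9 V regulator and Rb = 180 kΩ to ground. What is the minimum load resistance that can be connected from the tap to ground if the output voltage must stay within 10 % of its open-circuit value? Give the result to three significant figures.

Output resistance R_th = Ra‖Rb = (5.14 × 180)/185.1 = 4.997 kΩ.
The fractional drop is R_th/(R_th + R_L); requiring this ≤ 0.100 gives R_L ≥ R_th(1/0.100 − 1) = 4.997 × 9.000 = 45.0 kΩ.

R_L(min) ≈ 45.0 kΩ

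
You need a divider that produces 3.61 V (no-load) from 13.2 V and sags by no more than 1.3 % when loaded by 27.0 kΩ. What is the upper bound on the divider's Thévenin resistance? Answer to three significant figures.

R_th ≤ 356 Ω

Loading drop = R_th/(R_th + R_L) ≤ 0.0130, so R_th ≤ R_L · ε/(1−ε) = 27.0 kΩ × 0.0130/0.9870 = 356 Ω.
(Any R1, R2 with R2/(R1+R2) = 0.273 and R1‖R2 ≤ 356 Ω will meet the spec.)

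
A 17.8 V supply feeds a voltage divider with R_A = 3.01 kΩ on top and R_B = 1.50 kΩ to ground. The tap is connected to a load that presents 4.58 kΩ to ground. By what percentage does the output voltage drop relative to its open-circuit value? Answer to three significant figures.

17.9 %

The divider's output (Thévenin) resistance is R_A‖R_B = 1.001 kΩ.
Fractional drop under load = R_th/(R_th + R_L) = 1.001 / (1.001 + 4.58) = 0.1794.
So the output falls by 17.9 %.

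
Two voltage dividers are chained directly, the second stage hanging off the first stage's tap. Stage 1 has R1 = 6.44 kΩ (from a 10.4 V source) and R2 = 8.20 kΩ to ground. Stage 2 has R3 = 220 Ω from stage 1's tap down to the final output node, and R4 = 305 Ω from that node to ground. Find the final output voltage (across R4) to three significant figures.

V_out ≈ 0.430 V

Stage 2 presents R3+R4 = 525.0 Ω as a load on stage 1's tap.
Stage 1's lower leg becomes R2‖(R3+R4) = 493.4 Ω, so V_mid = 10.4 × 493.4/6933 = 0.7401 V.
Stage 2 is itself unloaded: V_out = V_mid × R4/(R3+R4) = 0.7401 × 305/525.0 = 0.430 V.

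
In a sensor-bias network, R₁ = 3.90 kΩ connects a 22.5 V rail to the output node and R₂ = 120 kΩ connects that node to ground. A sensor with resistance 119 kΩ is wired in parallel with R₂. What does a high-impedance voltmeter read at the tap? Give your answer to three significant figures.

The load sits in parallel with R₂: R₂‖R_L = (120 × 119) / (120 + 119) = 59.75 kΩ.
V_out = 22.5 × 59.75 / (3.90 + 59.75) = 22.5 × 59.75/63.65 = 21.1 V.

V_out ≈ 21.1 V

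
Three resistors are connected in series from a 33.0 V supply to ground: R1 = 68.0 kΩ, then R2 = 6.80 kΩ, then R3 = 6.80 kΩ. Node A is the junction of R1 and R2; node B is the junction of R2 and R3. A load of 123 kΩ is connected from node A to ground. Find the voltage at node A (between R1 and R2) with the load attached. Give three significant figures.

Below node A the series string R2+R3 = 13.60 kΩ sits in parallel with the 123 kΩ load: 12.25 kΩ.
V_A = 33.0 × 12.25/(68.0 + 12.25) = 5.04 V.

V ≈ 5.04 V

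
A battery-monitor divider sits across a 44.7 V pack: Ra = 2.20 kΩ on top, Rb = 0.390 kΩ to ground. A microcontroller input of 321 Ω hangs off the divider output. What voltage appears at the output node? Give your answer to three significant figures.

The load sits in parallel with Rb: Rb‖R_L = (390 × 321) / (390 + 321) = 176.1 Ω.
V_out = 44.7 × 176.1 / (2200 + 176.1) = 44.7 × 176.1/2376 = 3.31 V.

V_out ≈ 3.31 V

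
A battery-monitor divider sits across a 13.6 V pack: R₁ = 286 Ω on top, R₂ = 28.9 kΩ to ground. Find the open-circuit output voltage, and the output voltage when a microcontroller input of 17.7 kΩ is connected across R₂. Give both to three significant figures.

Unloaded: 13.5 V; loaded: 13.3 V

Open-circuit: V = 13.6 × 28900/(286 + 28900) = 13.5 V.
With the load, R₂ becomes R₂‖R_L = 10980 Ω, so V = 13.6 × 10980/11260 = 13.3 V.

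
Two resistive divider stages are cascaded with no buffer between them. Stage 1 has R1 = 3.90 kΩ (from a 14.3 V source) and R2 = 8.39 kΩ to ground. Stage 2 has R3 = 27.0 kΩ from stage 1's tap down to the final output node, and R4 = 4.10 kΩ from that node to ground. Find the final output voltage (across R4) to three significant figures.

V_out ≈ 1.19 V

Stage 2 presents R3+R4 = 31.10 kΩ as a load on stage 1's tap.
Stage 1's lower leg becomes R2‖(R3+R4) = 6.607 kΩ, so V_mid = 14.3 × 6.607/10.51 = 8.992 V.
Stage 2 is itself unloaded: V_out = V_mid × R4/(R3+R4) = 8.992 × 4.10/31.10 = 1.19 V.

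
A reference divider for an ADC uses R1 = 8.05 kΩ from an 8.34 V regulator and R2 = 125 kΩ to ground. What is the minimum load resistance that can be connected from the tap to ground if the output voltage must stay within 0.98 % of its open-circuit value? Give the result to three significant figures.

Output resistance R_th = R1‖R2 = (8.05 × 125)/133.1 = 7.563 kΩ.
The fractional drop is R_th/(R_th + R_L); requiring this ≤ 0.00980 gives R_L ≥ R_th(1/0.00980 − 1) = 7.563 × 101.0 = 764 kΩ.

R_L(min) ≈ 764 kΩ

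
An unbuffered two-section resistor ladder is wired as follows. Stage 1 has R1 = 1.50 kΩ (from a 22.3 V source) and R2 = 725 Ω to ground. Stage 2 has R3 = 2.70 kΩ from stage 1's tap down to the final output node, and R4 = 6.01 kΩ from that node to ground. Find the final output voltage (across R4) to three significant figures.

Stage 2 presents R3+R4 = 8710 Ω as a load on stage 1's tap.
Stage 1's lower leg becomes R2‖(R3+R4) = 669.3 Ω, so V_mid = 22.3 × 669.3/2169 = 6.880 V.
Stage 2 is itself unloaded: V_out = V_mid × R4/(R3+R4) = 6.880 × 6010/8710 = 4.75 V.

V_out ≈ 4.75 V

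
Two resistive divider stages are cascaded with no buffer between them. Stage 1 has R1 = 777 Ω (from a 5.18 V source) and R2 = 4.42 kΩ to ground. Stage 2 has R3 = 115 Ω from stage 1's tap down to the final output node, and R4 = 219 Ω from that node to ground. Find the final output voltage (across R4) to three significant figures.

V_out ≈ 0.970 V

Stage 2 presents R3+R4 = 334.0 Ω as a load on stage 1's tap.
Stage 1's lower leg becomes R2‖(R3+R4) = 310.5 Ω, so V_mid = 5.18 × 310.5/1088 = 1.479 V.
Stage 2 is itself unloaded: V_out = V_mid × R4/(R3+R4) = 1.479 × 219/334.0 = 0.970 V.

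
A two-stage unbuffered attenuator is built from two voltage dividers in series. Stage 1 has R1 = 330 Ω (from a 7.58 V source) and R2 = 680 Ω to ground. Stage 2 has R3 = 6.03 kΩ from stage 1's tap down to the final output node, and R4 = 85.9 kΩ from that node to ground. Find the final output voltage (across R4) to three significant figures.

V_out ≈ 4.76 V

Stage 2 presents R3+R4 = 91930 Ω as a load on stage 1's tap.
Stage 1's lower leg becomes R2‖(R3+R4) = 675.0 Ω, so V_mid = 7.58 × 675.0/1005 = 5.091 V.
Stage 2 is itself unloaded: V_out = V_mid × R4/(R3+R4) = 5.091 × 85900/91930 = 4.76 V.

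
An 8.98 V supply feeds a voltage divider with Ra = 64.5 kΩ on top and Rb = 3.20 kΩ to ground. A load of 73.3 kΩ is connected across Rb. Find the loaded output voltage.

The load sits in parallel with Rb: Rb‖R_L = (3.20 × 73.3) / (3.20 + 73.3) = 3.066 kΩ.
V_out = 8.98 × 3.066 / (64.5 + 3.066) = 8.98 × 3.066/67.57 = 0.408 V.
(Unloaded it would have been 0.424 V.)

V_out ≈ 0.408 V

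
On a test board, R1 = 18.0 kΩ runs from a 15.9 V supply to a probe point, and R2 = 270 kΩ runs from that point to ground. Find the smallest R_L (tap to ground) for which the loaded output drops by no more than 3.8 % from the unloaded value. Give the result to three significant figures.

R_L(min) ≈ 427 kΩ

Output resistance R_th = R1‖R2 = (18.0 × 270)/288.0 = 16.88 kΩ.
The fractional drop is R_th/(R_th + R_L); requiring this ≤ 0.0380 gives R_L ≥ R_th(1/0.0380 − 1) = 16.88 × 25.32 = 427 kΩ.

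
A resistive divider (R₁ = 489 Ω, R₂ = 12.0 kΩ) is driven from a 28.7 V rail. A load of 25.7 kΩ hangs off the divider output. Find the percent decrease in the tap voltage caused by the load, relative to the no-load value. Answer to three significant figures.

1.80 %

The divider's output (Thévenin) resistance is R₁‖R₂ = 469.9 Ω.
Fractional drop under load = R_th/(R_th + R_L) = 469.9 / (469.9 + 25700) = 0.01795.
So the output falls by 1.80 %.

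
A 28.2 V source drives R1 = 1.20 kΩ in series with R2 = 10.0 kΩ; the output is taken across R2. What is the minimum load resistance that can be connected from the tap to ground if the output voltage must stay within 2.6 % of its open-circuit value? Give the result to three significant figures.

Output resistance R_th = R1‖R2 = (1.20 × 10.0)/11.20 = 1.071 kΩ.
The fractional drop is R_th/(R_th + R_L); requiring this ≤ 0.0260 gives R_L ≥ R_th(1/0.0260 − 1) = 1.071 × 37.46 = 40.1 kΩ.

R_L(min) ≈ 40.1 kΩ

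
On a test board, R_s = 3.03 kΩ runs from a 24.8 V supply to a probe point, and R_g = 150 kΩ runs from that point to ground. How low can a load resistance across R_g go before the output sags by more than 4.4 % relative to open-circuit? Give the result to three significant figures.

R_L(min) ≈ 64.5 kΩ

Output resistance R_th = R_s‖R_g = (3.03 × 150)/153.0 = 2.970 kΩ.
The fractional drop is R_th/(R_th + R_L); requiring this ≤ 0.0440 gives R_L ≥ R_th(1/0.0440 − 1) = 2.970 × 21.73 = 64.5 kΩ.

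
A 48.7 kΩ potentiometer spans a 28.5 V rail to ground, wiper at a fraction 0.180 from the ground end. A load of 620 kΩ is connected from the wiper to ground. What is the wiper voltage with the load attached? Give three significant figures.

V ≈ 5.07 V

The wiper splits the pot into (1−α)R = 39.93 kΩ above and αR = 8.766 kΩ below.
Lower section ‖ load = 8.644 kΩ.
V_wiper = 28.5 × 8.644/(39.93 + 8.644) = 5.07 V.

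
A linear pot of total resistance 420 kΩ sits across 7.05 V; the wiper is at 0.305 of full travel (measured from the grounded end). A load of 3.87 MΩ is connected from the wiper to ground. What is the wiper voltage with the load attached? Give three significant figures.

The wiper splits the pot into (1−α)R = 291.9 kΩ above and αR = 128.1 kΩ below.
Lower section ‖ load = 124.0 kΩ.
V_wiper = 7.05 × 124.0/(291.9 + 124.0) = 2.10 V.

V ≈ 2.10 V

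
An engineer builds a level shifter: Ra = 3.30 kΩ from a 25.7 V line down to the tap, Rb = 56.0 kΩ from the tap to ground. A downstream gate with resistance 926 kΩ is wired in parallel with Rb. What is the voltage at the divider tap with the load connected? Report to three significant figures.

The load sits in parallel with Rb: Rb‖R_L = (56.0 × 926) / (56.0 + 926) = 52.81 kΩ.
V_out = 25.7 × 52.81 / (3.30 + 52.81) = 25.7 × 52.81/56.11 = 24.2 V.

V_out ≈ 24.2 V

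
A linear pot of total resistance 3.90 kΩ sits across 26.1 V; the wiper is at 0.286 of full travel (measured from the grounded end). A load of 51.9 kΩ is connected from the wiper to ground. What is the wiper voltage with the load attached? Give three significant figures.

The wiper splits the pot into (1−α)R = 2.785 kΩ above and αR = 1.115 kΩ below.
Lower section ‖ load = 1.092 kΩ.
V_wiper = 26.1 × 1.092/(2.785 + 1.092) = 7.35 V.

V ≈ 7.35 V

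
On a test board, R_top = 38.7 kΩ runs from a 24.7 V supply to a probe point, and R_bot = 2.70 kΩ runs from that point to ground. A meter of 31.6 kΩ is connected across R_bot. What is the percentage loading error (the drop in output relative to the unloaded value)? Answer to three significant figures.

7.40 %

The divider's output (Thévenin) resistance is R_top‖R_bot = 2.524 kΩ.
Fractional drop under load = R_th/(R_th + R_L) = 2.524 / (2.524 + 31.6) = 0.07396.
So the output falls by 7.40 %.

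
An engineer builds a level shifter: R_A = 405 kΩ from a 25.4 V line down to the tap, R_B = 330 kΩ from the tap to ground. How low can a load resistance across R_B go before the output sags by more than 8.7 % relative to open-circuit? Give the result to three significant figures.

Output resistance R_th = R_A‖R_B = (405 × 330)/735.0 = 181.8 kΩ.
The fractional drop is R_th/(R_th + R_L); requiring this ≤ 0.0870 gives R_L ≥ R_th(1/0.0870 − 1) = 181.8 × 10.49 = 1.91 MΩ.

R_L(min) ≈ 1.91 MΩ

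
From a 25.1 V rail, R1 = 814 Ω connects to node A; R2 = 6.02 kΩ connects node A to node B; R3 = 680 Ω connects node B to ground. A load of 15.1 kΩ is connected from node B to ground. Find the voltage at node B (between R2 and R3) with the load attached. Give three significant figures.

At node B, R3 is in parallel with the load: R3‖R_L = 650.7 Ω.
Below node A the resistance is R2 + (R3‖R_L) = 6671 Ω, so V_A = 25.1 × 6671/7485 = 22.37 V.
Then V_B = V_A × (R3‖R_L)/(R2 + R3‖R_L) = 22.37 × 650.7/6671 = 2.18 V.

V ≈ 2.18 V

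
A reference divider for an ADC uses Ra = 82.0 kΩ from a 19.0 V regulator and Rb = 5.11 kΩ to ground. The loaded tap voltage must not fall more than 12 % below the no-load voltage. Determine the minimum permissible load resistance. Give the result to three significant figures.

R_L(min) ≈ 35.3 kΩ

Output resistance R_th = Ra‖Rb = (82.0 × 5.11)/87.11 = 4.810 kΩ.
The fractional drop is R_th/(R_th + R_L); requiring this ≤ 0.120 gives R_L ≥ R_th(1/0.120 − 1) = 4.810 × 7.333 = 35.3 kΩ.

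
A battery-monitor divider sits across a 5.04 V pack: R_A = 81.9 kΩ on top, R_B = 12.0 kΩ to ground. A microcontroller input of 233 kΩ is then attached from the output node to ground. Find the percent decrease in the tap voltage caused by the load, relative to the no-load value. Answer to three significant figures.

4.30 %

The divider's output (Thévenin) resistance is R_A‖R_B = 10.47 kΩ.
Fractional drop under load = R_th/(R_th + R_L) = 10.47 / (10.47 + 233) = 0.04299.
So the output falls by 4.30 %.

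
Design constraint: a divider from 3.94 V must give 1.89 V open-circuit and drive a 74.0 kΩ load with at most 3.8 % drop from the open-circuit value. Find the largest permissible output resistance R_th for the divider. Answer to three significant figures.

R_th ≤ 2.92 kΩ

Loading drop = R_th/(R_th + R_L) ≤ 0.0380, so R_th ≤ R_L · ε/(1−ε) = 74.0 kΩ × 0.0380/0.9620 = 2.92 kΩ.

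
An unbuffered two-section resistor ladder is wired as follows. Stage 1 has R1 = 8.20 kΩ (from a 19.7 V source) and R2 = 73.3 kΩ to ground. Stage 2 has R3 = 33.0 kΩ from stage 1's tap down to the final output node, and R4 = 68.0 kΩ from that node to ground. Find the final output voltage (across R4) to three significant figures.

Stage 2 presents R3+R4 = 101.0 kΩ as a load on stage 1's tap.
Stage 1's lower leg becomes R2‖(R3+R4) = 42.47 kΩ, so V_mid = 19.7 × 42.47/50.67 = 16.51 V.
Stage 2 is itself unloaded: V_out = V_mid × R4/(R3+R4) = 16.51 × 68.0/101.0 = 11.1 V.

V_out ≈ 11.1 V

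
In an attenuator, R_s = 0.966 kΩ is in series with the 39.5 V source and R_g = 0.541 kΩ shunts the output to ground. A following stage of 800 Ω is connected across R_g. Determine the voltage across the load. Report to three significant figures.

V_out ≈ 9.89 V

The load sits in parallel with R_g: R_g‖R_L = (541 × 800) / (541 + 800) = 322.7 Ω.
V_out = 39.5 × 322.7 / (966 + 322.7) = 39.5 × 322.7/1289 = 9.89 V.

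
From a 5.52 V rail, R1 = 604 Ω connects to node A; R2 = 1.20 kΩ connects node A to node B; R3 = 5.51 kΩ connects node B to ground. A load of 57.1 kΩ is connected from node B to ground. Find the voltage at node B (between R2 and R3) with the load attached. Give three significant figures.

V ≈ 4.06 V

At node B, R3 is in parallel with the load: R3‖R_L = 5025 Ω.
Below node A the resistance is R2 + (R3‖R_L) = 6225 Ω, so V_A = 5.52 × 6225/6829 = 5.032 V.
Then V_B = V_A × (R3‖R_L)/(R2 + R3‖R_L) = 5.032 × 5025/6225 = 4.06 V.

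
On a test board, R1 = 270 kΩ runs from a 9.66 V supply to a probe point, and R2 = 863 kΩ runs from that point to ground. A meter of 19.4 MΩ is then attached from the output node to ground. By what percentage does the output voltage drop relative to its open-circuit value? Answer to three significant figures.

The divider's output (Thévenin) resistance is R1‖R2 = 205.7 kΩ.
Fractional drop under load = R_th/(R_th + R_L) = 205.7 / (205.7 + 19400) = 0.01049.
So the output falls by 1.05 %.

1.05 %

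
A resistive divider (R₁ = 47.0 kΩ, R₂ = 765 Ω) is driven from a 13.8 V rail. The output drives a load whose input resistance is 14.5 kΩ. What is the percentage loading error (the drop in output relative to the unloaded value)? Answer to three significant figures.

4.94 %

The divider's output (Thévenin) resistance is R₁‖R₂ = 752.7 Ω.
Fractional drop under load = R_th/(R_th + R_L) = 752.7 / (752.7 + 14500) = 0.04935.
So the output falls by 4.94 %.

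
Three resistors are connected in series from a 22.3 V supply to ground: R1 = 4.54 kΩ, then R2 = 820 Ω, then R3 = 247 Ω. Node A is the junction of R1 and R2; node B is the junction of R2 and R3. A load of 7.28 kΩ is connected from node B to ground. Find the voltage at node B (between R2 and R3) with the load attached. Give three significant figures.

V ≈ 0.952 V

At node B, R3 is in parallel with the load: R3‖R_L = 238.9 Ω.
Below node A the resistance is R2 + (R3‖R_L) = 1059 Ω, so V_A = 22.3 × 1059/5599 = 4.218 V.
Then V_B = V_A × (R3‖R_L)/(R2 + R3‖R_L) = 4.218 × 238.9/1059 = 0.952 V.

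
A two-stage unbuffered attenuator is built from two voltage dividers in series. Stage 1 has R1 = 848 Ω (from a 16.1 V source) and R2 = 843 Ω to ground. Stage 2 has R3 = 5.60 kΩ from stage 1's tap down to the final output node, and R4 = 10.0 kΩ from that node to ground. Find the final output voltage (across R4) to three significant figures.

Stage 2 presents R3+R4 = 15600 Ω as a load on stage 1's tap.
Stage 1's lower leg becomes R2‖(R3+R4) = 799.8 Ω, so V_mid = 16.1 × 799.8/1648 = 7.814 V.
Stage 2 is itself unloaded: V_out = V_mid × R4/(R3+R4) = 7.814 × 10000/15600 = 5.01 V.

V_out ≈ 5.01 V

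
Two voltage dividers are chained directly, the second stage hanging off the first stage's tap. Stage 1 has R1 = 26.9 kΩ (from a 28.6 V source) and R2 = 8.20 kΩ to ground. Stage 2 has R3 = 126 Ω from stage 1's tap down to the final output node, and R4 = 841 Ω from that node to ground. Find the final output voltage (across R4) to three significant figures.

V_out ≈ 0.775 V

Stage 2 presents R3+R4 = 967.0 Ω as a load on stage 1's tap.
Stage 1's lower leg becomes R2‖(R3+R4) = 865.0 Ω, so V_mid = 28.6 × 865.0/27760 = 0.8910 V.
Stage 2 is itself unloaded: V_out = V_mid × R4/(R3+R4) = 0.8910 × 841/967.0 = 0.775 V.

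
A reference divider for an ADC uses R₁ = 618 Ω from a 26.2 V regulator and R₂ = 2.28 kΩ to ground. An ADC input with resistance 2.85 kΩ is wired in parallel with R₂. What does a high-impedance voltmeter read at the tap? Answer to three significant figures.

V_out ≈ 17.6 V

The load sits in parallel with R₂: R₂‖R_L = (2280 × 2850) / (2280 + 2850) = 1267 Ω.
V_out = 26.2 × 1267 / (618 + 1267) = 26.2 × 1267/1885 = 17.6 V.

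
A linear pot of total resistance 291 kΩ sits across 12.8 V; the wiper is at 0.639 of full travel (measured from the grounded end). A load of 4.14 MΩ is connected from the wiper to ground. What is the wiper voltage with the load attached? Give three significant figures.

The wiper splits the pot into (1−α)R = 105.1 kΩ above and αR = 185.9 kΩ below.
Lower section ‖ load = 178.0 kΩ.
V_wiper = 12.8 × 178.0/(105.1 + 178.0) = 8.05 V.

V ≈ 8.05 V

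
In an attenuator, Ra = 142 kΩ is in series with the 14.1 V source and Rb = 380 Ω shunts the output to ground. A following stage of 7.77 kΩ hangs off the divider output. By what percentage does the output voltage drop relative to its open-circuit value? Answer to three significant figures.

4.65 %

The divider's output (Thévenin) resistance is Ra‖Rb = 379.0 Ω.
Fractional drop under load = R_th/(R_th + R_L) = 379.0 / (379.0 + 7770) = 0.04651.
So the output falls by 4.65 %.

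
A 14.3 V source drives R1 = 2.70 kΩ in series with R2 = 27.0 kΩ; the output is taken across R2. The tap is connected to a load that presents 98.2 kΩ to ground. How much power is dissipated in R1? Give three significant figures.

P ≈ 0.968 mW

Total resistance from the source is R1 + (R2‖R_L) = 23.88 kΩ, so I = 14.3/23.88 kΩ = 0.5989 mA.
P = I²·R1 = (0.5989 mA)² × 2.70 kΩ = 0.968 mW.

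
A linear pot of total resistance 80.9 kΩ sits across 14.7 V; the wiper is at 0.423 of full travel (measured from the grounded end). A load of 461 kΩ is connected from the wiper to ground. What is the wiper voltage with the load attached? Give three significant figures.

V ≈ 5.96 V

The wiper splits the pot into (1−α)R = 46.68 kΩ above and αR = 34.22 kΩ below.
Lower section ‖ load = 31.86 kΩ.
V_wiper = 14.7 × 31.86/(46.68 + 31.86) = 5.96 V.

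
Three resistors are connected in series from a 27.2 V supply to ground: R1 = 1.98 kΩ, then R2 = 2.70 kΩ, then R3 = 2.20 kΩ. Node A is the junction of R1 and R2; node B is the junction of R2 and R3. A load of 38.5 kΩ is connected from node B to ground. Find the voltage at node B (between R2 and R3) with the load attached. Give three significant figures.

At node B, R3 is in parallel with the load: R3‖R_L = 2.081 kΩ.
Below node A the resistance is R2 + (R3‖R_L) = 4.781 kΩ, so V_A = 27.2 × 4.781/6.761 = 19.23 V.
Then V_B = V_A × (R3‖R_L)/(R2 + R3‖R_L) = 19.23 × 2.081/4.781 = 8.37 V.

V ≈ 8.37 V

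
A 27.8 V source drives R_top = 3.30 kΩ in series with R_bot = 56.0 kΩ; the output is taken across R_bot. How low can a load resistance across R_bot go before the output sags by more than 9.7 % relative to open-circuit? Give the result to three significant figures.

Output resistance R_th = R_top‖R_bot = (3.30 × 56.0)/59.30 = 3.116 kΩ.
The fractional drop is R_th/(R_th + R_L); requiring this ≤ 0.0970 gives R_L ≥ R_th(1/0.0970 − 1) = 3.116 × 9.309 = 29.0 kΩ.

R_L(min) ≈ 29.0 kΩ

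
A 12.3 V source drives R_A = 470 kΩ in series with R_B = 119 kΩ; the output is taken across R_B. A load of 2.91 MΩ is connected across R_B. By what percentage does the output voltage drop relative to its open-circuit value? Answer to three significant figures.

3.16 %

The divider's output (Thévenin) resistance is R_A‖R_B = 94.96 kΩ.
Fractional drop under load = R_th/(R_th + R_L) = 94.96 / (94.96 + 2910) = 0.03160.
So the output falls by 3.16 %.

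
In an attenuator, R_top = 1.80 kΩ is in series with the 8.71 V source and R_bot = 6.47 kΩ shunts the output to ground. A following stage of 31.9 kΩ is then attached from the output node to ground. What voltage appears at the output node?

The load sits in parallel with R_bot: R_bot‖R_L = (6.47 × 31.9) / (6.47 + 31.9) = 5.379 kΩ.
V_out = 8.71 × 5.379 / (1.80 + 5.379) = 8.71 × 5.379/7.179 = 6.53 V.
(Unloaded it would have been 6.81 V.)

V_out ≈ 6.53 V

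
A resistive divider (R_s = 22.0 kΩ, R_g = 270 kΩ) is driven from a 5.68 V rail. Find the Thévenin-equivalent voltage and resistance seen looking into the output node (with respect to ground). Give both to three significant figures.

V_th is the open-circuit tap voltage: 5.68 × 270/(22.0 + 270) = 5.25 V.
With the supply zeroed, R_s and R_g appear in parallel from the tap: R_th = R_s‖R_g = (22.0 × 270)/292.0 = 20.3 kΩ.

V_th = 5.25 V, R_th = 20.3 kΩ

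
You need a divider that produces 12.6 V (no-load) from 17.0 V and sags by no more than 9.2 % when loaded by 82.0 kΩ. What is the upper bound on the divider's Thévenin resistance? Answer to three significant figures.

Loading drop = R_th/(R_th + R_L) ≤ 0.0920, so R_th ≤ R_L · ε/(1−ε) = 82.0 kΩ × 0.0920/0.9080 = 8.31 kΩ.
(Any R1, R2 with R2/(R1+R2) = 0.741 and R1‖R2 ≤ 8.31 kΩ will meet the spec.)

R_th ≤ 8.31 kΩ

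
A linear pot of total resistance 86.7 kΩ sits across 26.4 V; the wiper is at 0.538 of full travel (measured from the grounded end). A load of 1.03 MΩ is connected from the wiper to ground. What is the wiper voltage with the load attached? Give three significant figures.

The wiper splits the pot into (1−α)R = 40.06 kΩ above and αR = 46.64 kΩ below.
Lower section ‖ load = 44.62 kΩ.
V_wiper = 26.4 × 44.62/(40.06 + 44.62) = 13.9 V.

V ≈ 13.9 V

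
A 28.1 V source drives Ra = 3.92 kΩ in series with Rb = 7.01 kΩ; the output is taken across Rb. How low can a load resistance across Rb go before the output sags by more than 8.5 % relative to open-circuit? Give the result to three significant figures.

Output resistance R_th = Ra‖Rb = (3.92 × 7.01)/10.93 = 2.514 kΩ.
The fractional drop is R_th/(R_th + R_L); requiring this ≤ 0.0850 gives R_L ≥ R_th(1/0.0850 − 1) = 2.514 × 10.76 = 27.1 kΩ.

R_L(min) ≈ 27.1 kΩ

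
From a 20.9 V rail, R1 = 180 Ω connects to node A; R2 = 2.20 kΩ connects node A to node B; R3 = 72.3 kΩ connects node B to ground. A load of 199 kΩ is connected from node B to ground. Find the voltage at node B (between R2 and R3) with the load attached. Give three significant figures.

At node B, R3 is in parallel with the load: R3‖R_L = 53030 Ω.
Below node A the resistance is R2 + (R3‖R_L) = 55230 Ω, so V_A = 20.9 × 55230/55410 = 20.83 V.
Then V_B = V_A × (R3‖R_L)/(R2 + R3‖R_L) = 20.83 × 53030/55230 = 20.0 V.

V ≈ 20.0 V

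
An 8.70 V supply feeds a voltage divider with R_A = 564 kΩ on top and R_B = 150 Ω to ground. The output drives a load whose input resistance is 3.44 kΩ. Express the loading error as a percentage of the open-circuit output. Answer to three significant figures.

4.18 %

The divider's output (Thévenin) resistance is R_A‖R_B = 150.0 Ω.
Fractional drop under load = R_th/(R_th + R_L) = 150.0 / (150.0 + 3440) = 0.04177.
So the output falls by 4.18 %.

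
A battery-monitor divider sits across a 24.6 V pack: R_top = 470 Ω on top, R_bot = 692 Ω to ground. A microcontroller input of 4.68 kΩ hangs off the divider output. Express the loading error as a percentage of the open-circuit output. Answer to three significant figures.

The divider's output (Thévenin) resistance is R_top‖R_bot = 279.9 Ω.
Fractional drop under load = R_th/(R_th + R_L) = 279.9 / (279.9 + 4680) = 0.05643.
So the output falls by 5.64 %.

5.64 %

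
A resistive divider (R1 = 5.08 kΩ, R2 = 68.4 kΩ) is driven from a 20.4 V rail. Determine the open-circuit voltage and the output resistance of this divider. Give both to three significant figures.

V_th = 19.0 V, R_th = 4.73 kΩ

V_th is the open-circuit tap voltage: 20.4 × 68.4/(5.08 + 68.4) = 19.0 V.
With the supply zeroed, R1 and R2 appear in parallel from the tap: R_th = R1‖R2 = (5.08 × 68.4)/73.48 = 4.73 kΩ.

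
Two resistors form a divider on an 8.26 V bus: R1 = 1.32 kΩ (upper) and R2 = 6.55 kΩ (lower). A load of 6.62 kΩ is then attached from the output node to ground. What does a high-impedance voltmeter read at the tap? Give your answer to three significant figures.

V_out ≈ 5.90 V

The load sits in parallel with R2: R2‖R_L = (6.55 × 6.62) / (6.55 + 6.62) = 3.292 kΩ.
V_out = 8.26 × 3.292 / (1.32 + 3.292) = 8.26 × 3.292/4.612 = 5.90 V.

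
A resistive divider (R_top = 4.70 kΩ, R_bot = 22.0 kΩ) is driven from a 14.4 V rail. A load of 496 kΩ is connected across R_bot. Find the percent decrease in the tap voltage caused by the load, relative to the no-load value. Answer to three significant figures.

The divider's output (Thévenin) resistance is R_top‖R_bot = 3.873 kΩ.
Fractional drop under load = R_th/(R_th + R_L) = 3.873 / (3.873 + 496) = 0.007747.
So the output falls by 0.775 %.

0.775 %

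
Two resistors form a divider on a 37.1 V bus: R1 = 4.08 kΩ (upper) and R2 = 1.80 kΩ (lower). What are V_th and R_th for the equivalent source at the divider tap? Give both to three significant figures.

V_th is the open-circuit tap voltage: 37.1 × 1.80/(4.08 + 1.80) = 11.4 V.
With the supply zeroed, R1 and R2 appear in parallel from the tap: R_th = R1‖R2 = (4.08 × 1.80)/5.880 = 1.25 kΩ.

V_th = 11.4 V, R_th = 1.25 kΩ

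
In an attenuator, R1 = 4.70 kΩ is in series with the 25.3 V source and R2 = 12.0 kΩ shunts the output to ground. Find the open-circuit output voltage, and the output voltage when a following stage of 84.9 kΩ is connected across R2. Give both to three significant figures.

Unloaded: 18.2 V; loaded: 17.5 V

Open-circuit: V = 25.3 × 12.0/(4.70 + 12.0) = 18.2 V.
With the load, R2 becomes R2‖R_L = 10.51 kΩ, so V = 25.3 × 10.51/15.21 = 17.5 V.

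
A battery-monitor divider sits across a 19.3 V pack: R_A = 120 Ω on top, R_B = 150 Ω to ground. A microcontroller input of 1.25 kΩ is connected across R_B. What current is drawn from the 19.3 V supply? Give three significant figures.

R_B‖R_L = 133.9 Ω, so the source sees R_A + R_B‖R_L = 253.9 Ω.
I = 19.3 V / 253.9 Ω = 76.0 mA.

I ≈ 76.0 mA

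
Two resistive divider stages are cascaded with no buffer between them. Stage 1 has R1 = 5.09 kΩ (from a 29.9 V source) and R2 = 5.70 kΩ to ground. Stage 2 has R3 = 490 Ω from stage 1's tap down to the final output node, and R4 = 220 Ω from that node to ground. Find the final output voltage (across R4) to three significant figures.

Stage 2 presents R3+R4 = 710.0 Ω as a load on stage 1's tap.
Stage 1's lower leg becomes R2‖(R3+R4) = 631.4 Ω, so V_mid = 29.9 × 631.4/5721 = 3.299 V.
Stage 2 is itself unloaded: V_out = V_mid × R4/(R3+R4) = 3.299 × 220/710.0 = 1.02 V.

V_out ≈ 1.02 V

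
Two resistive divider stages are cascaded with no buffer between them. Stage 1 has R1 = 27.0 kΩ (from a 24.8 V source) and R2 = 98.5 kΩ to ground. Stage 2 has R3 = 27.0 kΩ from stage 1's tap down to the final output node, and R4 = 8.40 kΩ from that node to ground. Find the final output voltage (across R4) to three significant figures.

V_out ≈ 2.89 V

Stage 2 presents R3+R4 = 35.40 kΩ as a load on stage 1's tap.
Stage 1's lower leg becomes R2‖(R3+R4) = 26.04 kΩ, so V_mid = 24.8 × 26.04/53.04 = 12.18 V.
Stage 2 is itself unloaded: V_out = V_mid × R4/(R3+R4) = 12.18 × 8.40/35.40 = 2.89 V.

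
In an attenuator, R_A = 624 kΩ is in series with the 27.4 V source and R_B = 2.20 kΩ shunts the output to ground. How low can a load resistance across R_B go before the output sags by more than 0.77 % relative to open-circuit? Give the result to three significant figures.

R_L(min) ≈ 283 kΩ

Output resistance R_th = R_A‖R_B = (624 × 2.20)/626.2 = 2.192 kΩ.
The fractional drop is R_th/(R_th + R_L); requiring this ≤ 0.00770 gives R_L ≥ R_th(1/0.00770 − 1) = 2.192 × 128.9 = 283 kΩ.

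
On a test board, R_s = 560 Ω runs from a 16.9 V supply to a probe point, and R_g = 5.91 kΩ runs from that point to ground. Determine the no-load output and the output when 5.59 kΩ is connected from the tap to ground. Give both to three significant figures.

Open-circuit: V = 16.9 × 5910/(560 + 5910) = 15.4 V.
With the load, R_g becomes R_g‖R_L = 2873 Ω, so V = 16.9 × 2873/3433 = 14.1 V.

Unloaded: 15.4 V; loaded: 14.1 V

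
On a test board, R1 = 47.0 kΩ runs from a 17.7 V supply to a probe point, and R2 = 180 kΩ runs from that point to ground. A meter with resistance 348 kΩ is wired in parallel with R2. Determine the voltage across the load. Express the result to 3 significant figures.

The load sits in parallel with R2: R2‖R_L = (180 × 348) / (180 + 348) = 118.6 kΩ.
V_out = 17.7 × 118.6 / (47.0 + 118.6) = 17.7 × 118.6/165.6 = 12.7 V.
(Unloaded it would have been 14.0 V.)

V_out ≈ 12.7 V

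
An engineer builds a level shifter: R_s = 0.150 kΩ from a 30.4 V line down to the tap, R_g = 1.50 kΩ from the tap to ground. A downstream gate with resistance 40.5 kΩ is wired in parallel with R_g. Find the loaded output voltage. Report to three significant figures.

V_out ≈ 27.5 V

The load sits in parallel with R_g: R_g‖R_L = (1500 × 40500) / (1500 + 40500) = 1446 Ω.
V_out = 30.4 × 1446 / (150 + 1446) = 30.4 × 1446/1596 = 27.5 V.
(Unloaded it would have been 27.6 V.)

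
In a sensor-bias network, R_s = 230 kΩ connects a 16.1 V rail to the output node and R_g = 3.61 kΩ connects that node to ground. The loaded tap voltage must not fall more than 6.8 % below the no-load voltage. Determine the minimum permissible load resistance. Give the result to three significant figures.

Output resistance R_th = R_s‖R_g = (230 × 3.61)/233.6 = 3.554 kΩ.
The fractional drop is R_th/(R_th + R_L); requiring this ≤ 0.0680 gives R_L ≥ R_th(1/0.0680 − 1) = 3.554 × 13.71 = 48.7 kΩ.

R_L(min) ≈ 48.7 kΩ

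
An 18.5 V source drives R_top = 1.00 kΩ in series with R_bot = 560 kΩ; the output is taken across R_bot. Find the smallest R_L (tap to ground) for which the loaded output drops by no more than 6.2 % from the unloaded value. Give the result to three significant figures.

Output resistance R_th = R_top‖R_bot = (1000 × 560000)/561000 = 998.2 Ω.
The fractional drop is R_th/(R_th + R_L); requiring this ≤ 0.0620 gives R_L ≥ R_th(1/0.0620 − 1) = 998.2 × 15.13 = 15.1 kΩ.

R_L(min) ≈ 15.1 kΩ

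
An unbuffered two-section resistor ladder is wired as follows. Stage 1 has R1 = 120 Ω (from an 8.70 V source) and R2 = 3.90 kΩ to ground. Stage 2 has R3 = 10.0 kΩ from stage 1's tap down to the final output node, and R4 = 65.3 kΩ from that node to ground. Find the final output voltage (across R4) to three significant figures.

Stage 2 presents R3+R4 = 75300 Ω as a load on stage 1's tap.
Stage 1's lower leg becomes R2‖(R3+R4) = 3708 Ω, so V_mid = 8.70 × 3708/3828 = 8.427 V.
Stage 2 is itself unloaded: V_out = V_mid × R4/(R3+R4) = 8.427 × 65300/75300 = 7.31 V.

V_out ≈ 7.31 V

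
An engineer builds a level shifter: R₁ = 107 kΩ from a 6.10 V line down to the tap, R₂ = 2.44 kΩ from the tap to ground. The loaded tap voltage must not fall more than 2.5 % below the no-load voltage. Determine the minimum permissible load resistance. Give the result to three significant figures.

R_L(min) ≈ 93.0 kΩ

Output resistance R_th = R₁‖R₂ = (107 × 2.44)/109.4 = 2.386 kΩ.
The fractional drop is R_th/(R_th + R_L); requiring this ≤ 0.0250 gives R_L ≥ R_th(1/0.0250 − 1) = 2.386 × 39.00 = 93.0 kΩ.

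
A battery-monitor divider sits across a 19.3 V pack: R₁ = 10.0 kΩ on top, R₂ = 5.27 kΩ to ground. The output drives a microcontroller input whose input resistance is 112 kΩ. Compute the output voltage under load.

The load sits in parallel with R₂: R₂‖R_L = (5.27 × 112) / (5.27 + 112) = 5.033 kΩ.
V_out = 19.3 × 5.033 / (10.0 + 5.033) = 19.3 × 5.033/15.03 = 6.46 V.

V_out ≈ 6.46 V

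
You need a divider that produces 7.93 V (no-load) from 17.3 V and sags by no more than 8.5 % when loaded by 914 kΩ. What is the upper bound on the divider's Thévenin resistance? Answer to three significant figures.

Loading drop = R_th/(R_th + R_L) ≤ 0.0850, so R_th ≤ R_L · ε/(1−ε) = 914 kΩ × 0.0850/0.9150 = 84.9 kΩ.

R_th ≤ 84.9 kΩ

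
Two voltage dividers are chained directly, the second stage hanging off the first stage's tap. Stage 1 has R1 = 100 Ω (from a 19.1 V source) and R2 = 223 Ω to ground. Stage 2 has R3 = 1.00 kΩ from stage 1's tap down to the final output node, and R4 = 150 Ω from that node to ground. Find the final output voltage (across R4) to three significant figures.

Stage 2 presents R3+R4 = 1150 Ω as a load on stage 1's tap.
Stage 1's lower leg becomes R2‖(R3+R4) = 186.8 Ω, so V_mid = 19.1 × 186.8/286.8 = 12.44 V.
Stage 2 is itself unloaded: V_out = V_mid × R4/(R3+R4) = 12.44 × 150/1150 = 1.62 V.

V_out ≈ 1.62 V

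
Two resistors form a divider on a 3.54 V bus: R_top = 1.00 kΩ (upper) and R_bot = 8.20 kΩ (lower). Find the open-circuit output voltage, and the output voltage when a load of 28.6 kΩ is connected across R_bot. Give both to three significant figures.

Unloaded: 3.16 V; loaded: 3.06 V

Open-circuit: V = 3.54 × 8.20/(1.00 + 8.20) = 3.16 V.
With the load, R_bot becomes R_bot‖R_L = 6.373 kΩ, so V = 3.54 × 6.373/7.373 = 3.06 V.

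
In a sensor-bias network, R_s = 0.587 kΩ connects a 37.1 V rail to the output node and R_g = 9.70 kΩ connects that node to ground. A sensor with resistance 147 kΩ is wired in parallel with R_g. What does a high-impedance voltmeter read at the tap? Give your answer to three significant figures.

The load sits in parallel with R_g: R_g‖R_L = (9700 × 147000) / (9700 + 147000) = 9100 Ω.
V_out = 37.1 × 9100 / (587 + 9100) = 37.1 × 9100/9687 = 34.9 V.

V_out ≈ 34.9 V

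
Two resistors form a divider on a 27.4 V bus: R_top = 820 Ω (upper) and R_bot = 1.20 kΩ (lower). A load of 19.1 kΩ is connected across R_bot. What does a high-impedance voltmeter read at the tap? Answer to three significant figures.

The load sits in parallel with R_bot: R_bot‖R_L = (1200 × 19100) / (1200 + 19100) = 1129 Ω.
V_out = 27.4 × 1129 / (820 + 1129) = 27.4 × 1129/1949 = 15.9 V.

V_out ≈ 15.9 V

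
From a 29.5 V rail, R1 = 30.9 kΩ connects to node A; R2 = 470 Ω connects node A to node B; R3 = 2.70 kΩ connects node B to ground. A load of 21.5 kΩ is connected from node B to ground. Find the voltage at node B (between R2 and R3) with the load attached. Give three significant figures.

V ≈ 2.10 V

At node B, R3 is in parallel with the load: R3‖R_L = 2399 Ω.
Below node A the resistance is R2 + (R3‖R_L) = 2869 Ω, so V_A = 29.5 × 2869/33770 = 2.506 V.
Then V_B = V_A × (R3‖R_L)/(R2 + R3‖R_L) = 2.506 × 2399/2869 = 2.10 V.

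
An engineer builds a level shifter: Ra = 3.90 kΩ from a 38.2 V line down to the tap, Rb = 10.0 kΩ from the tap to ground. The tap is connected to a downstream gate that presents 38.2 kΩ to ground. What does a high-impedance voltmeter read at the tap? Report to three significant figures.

The load sits in parallel with Rb: Rb‖R_L = (10.0 × 38.2) / (10.0 + 38.2) = 7.925 kΩ.
V_out = 38.2 × 7.925 / (3.90 + 7.925) = 38.2 × 7.925/11.83 = 25.6 V.
(Unloaded it would have been 27.5 V.)

V_out ≈ 25.6 V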